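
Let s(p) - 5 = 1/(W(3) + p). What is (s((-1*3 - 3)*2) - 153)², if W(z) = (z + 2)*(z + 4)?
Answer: 11580409/529 ≈ 21891.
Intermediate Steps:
W(z) = (2 + z)*(4 + z)
s(p) = 5 + 1/(35 + p) (s(p) = 5 + 1/((8 + 3² + 6*3) + p) = 5 + 1/((8 + 9 + 18) + p) = 5 + 1/(35 + p))
(s((-1*3 - 3)*2) - 153)² = ((176 + 5*((-1*3 - 3)*2))/(35 + (-1*3 - 3)*2) - 153)² = ((176 + 5*((-3 - 3)*2))/(35 + (-3 - 3)*2) - 153)² = ((176 + 5*(-6*2))/(35 - 6*2) - 153)² = ((176 + 5*(-12))/(35 - 12) - 153)² = ((176 - 60)/23 - 153)² = ((1/23)*116 - 153)² = (116/23 - 153)² = (-3403/23)² = 11580409/529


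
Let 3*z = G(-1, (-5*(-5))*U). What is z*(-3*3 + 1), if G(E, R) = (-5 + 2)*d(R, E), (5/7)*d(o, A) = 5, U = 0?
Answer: 56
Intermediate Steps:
d(o, A) = 7 (d(o, A) = (7/5)*5 = 7)
G(E, R) = -21 (G(E, R) = (-5 + 2)*7 = -3*7 = -21)
z = -7 (z = (1/3)*(-21) = -7)
z*(-3*3 + 1) = -7*(-3*3 + 1) = -7*(-9 + 1) = -7*(-8) = 56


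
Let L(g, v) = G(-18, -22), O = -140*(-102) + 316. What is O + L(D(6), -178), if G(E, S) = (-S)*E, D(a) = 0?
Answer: 14200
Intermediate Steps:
O = 14596 (O = 14280 + 316 = 14596)
G(E, S) = -E*S
L(g, v) = -396 (L(g, v) = -1*(-18)*(-22) = -396)
O + L(D(6), -178) = 14596 - 396 = 14200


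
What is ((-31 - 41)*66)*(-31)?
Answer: 147312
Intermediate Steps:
((-31 - 41)*66)*(-31) = -72*66*(-31) = -4752*(-31) = 147312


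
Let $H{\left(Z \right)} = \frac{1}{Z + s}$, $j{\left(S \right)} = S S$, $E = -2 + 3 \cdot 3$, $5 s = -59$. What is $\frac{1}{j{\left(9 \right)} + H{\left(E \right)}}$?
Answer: $\frac{24}{1939} \approx 0.012378$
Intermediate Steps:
$s = - \frac{59}{5}$ ($s = \frac{1}{5} \left(-59\right) = - \frac{59}{5} \approx -11.8$)
$E = 7$ ($E = -2 + 9 = 7$)
$j{\left(S \right)} = S^{2}$
$H{\left(Z \right)} = \frac{1}{- \frac{59}{5} + Z}$ ($H{\left(Z \right)} = \frac{1}{Z - \frac{59}{5}} = \frac{1}{- \frac{59}{5} + Z}$)
$\frac{1}{j{\left(9 \right)} + H{\left(E \right)}} = \frac{1}{9^{2} + \frac{5}{-59 + 5 \cdot 7}} = \frac{1}{81 + \frac{5}{-59 + 35}} = \frac{1}{81 + \frac{5}{-24}} = \frac{1}{81 + 5 \left(- \frac{1}{24}\right)} = \frac{1}{81 - \frac{5}{24}} = \frac{1}{\frac{1939}{24}} = \frac{24}{1939}$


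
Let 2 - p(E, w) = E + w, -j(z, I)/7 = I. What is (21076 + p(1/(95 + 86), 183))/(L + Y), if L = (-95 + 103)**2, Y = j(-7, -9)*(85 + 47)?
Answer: 1890997/758390 ≈ 2.4934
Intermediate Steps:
j(z, I) = -7*I
p(E, w) = 2 - E - w (p(E, w) = 2 - (E + w) = 2 + (-E - w) = 2 - E - w)
Y = 8316 (Y = (-7*(-9))*(85 + 47) = 63*132 = 8316)
L = 64 (L = 8**2 = 64)
(21076 + p(1/(95 + 86), 183))/(L + Y) = (21076 + (2 - 1/(95 + 86) - 1*183))/(64 + 8316) = (21076 + (2 - 1/181 - 183))/8380 = (21076 + (2 - 1*1/181 - 183))*(1/8380) = (21076 + (2 - 1/181 - 183))*(1/8380) = (21076 - 32762/181)*(1/8380) = (3781994/181)*(1/8380) = 1890997/758390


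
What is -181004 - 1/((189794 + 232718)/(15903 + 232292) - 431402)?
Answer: -19380351120257317/107071396878 ≈ -1.8100e+5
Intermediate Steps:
-181004 - 1/((189794 + 232718)/(15903 + 232292) - 431402) = -181004 - 1/(422512/248195 - 431402) = -181004 - 1/(-107071396878/248195) = -181004 - 1*(-248195/107071396878) = -181004 + 248195/107071396878 = -19380351120257317/107071396878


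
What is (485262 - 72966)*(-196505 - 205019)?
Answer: -165546739104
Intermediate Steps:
(485262 - 72966)*(-196505 - 205019) = 412296*(-401524) = -165546739104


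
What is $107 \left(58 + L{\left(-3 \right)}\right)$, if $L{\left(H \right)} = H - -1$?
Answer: $5992$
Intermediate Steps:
$L{\left(H \right)} = 1 + H$ ($L{\left(H \right)} = H + 1 = 1 + H$)
$107 \left(58 + L{\left(-3 \right)}\right) = 107 \left(58 + \left(1 - 3\right)\right) = 107 \left(58 - 2\right) = 107 \cdot 56 = 5992$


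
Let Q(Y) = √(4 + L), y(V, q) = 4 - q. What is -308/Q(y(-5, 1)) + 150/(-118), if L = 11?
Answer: -75/59 - 308*√15/15 ≈ -80.796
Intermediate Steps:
Q(Y) = √15 (Q(Y) = √(4 + 11) = √15)
-308/Q(y(-5, 1)) + 150/(-118) = -308*√15/15 + 150/(-118) = -308*√15/15 + 150*(-1/118) = -308*√15/15 - 75/59 = -75/59 - 308*√15/15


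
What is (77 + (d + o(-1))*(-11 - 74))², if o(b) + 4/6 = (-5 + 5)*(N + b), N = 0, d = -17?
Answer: 22429696/9 ≈ 2.4922e+6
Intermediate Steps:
o(b) = -⅔ (o(b) = -⅔ + (-5 + 5)*(0 + b) = -⅔ + 0*b = -⅔ + 0 = -⅔)
(77 + (d + o(-1))*(-11 - 74))² = (77 + (-17 - ⅔)*(-11 - 74))² = (77 - 53/3*(-85))² = (77 + 4505/3)² = (4736/3)² = 22429696/9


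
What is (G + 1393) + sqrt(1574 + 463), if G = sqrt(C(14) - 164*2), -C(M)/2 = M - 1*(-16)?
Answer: 1393 + sqrt(2037) + 2*I*sqrt(97) ≈ 1438.1 + 19.698*I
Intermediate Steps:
C(M) = -32 - 2*M (C(M) = -2*(M - 1*(-16)) = -2*(M + 16) = -2*(16 + M) = -32 - 2*M)
G = 2*I*sqrt(97) (G = sqrt((-32 - 2*14) - 164*2) = sqrt((-32 - 28) - 328) = sqrt(-60 - 328) = sqrt(-388) = 2*I*sqrt(97) ≈ 19.698*I)
(G + 1393) + sqrt(1574 + 463) = (2*I*sqrt(97) + 1393) + sqrt(1574 + 463) = (1393 + 2*I*sqrt(97)) + sqrt(2037) = 1393 + sqrt(2037) + 2*I*sqrt(97)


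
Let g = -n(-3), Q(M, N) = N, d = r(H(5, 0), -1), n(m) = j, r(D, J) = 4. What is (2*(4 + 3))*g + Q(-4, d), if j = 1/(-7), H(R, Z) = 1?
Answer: 6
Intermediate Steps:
j = -⅐ ≈ -0.14286
n(m) = -⅐
d = 4
g = ⅐ (g = -1*(-⅐) = ⅐ ≈ 0.14286)
(2*(4 + 3))*g + Q(-4, d) = (2*(4 + 3))*(⅐) + 4 = (2*7)*(⅐) + 4 = 14*(⅐) + 4 = 2 + 4 = 6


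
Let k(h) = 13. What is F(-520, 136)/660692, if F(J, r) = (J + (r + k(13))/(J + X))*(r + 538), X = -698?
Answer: -213492533/402361428 ≈ -0.53060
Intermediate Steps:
F(J, r) = (538 + r)*(J + (13 + r)/(-698 + J)) (F(J, r) = (J + (r + 13)/(J - 698))*(r + 538) = (J + (13 + r)/(-698 + J))*(538 + r) = (538 + r)*(J + (13 + r)/(-698 + J)))
F(-520, 136)/660692 = ((6994 + 136**2 - 375524*(-520) + 538*(-520)**2 + 551*136 + 136*(-520)**2 - 698*(-520)*136)/(-698 - 520))/660692 = ((6994 + 18496 + 195272480 + 538*270400 + 74936 + 136*270400 + 49362560)/(-1218))*(1/660692) = -(6994 + 18496 + 195272480 + 145475200 + 74936 + 36774400 + 49362560)/1218*(1/660692) = -1/1218*426985066*(1/660692) = -213492533/609*1/660692 = -213492533/402361428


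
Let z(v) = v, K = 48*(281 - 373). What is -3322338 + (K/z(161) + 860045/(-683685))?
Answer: -3180033175309/957159 ≈ -3.3224e+6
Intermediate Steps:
K = -4416 (K = 48*(-92) = -4416)
-3322338 + (K/z(161) + 860045/(-683685)) = -3322338 + (-4416/161 + 860045/(-683685)) = -3322338 + (-4416*1/161 + 860045*(-1/683685)) = -3322338 + (-192/7 - 172009/136737) = -3322338 - 27457567/957159 = -3180033175309/957159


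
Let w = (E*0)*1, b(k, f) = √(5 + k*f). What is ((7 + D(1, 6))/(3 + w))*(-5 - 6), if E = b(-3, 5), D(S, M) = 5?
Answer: -44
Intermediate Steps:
b(k, f) = √(5 + f*k)
E = I*√10 (E = √(5 + 5*(-3)) = √(5 - 15) = √(-10) = I*√10 ≈ 3.1623*I)
w = 0 (w = ((I*√10)*0)*1 = 0*1 = 0)
((7 + D(1, 6))/(3 + w))*(-5 - 6) = ((7 + 5)/(3 + 0))*(-5 - 6) = (12/3)*(-11) = (12*(⅓))*(-11) = 4*(-11) = -44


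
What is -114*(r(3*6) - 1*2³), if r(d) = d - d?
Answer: 912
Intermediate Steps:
r(d) = 0
-114*(r(3*6) - 1*2³) = -114*(0 - 1*2³) = -114*(0 - 1*8) = -114*(0 - 8) = -114*(-8) = 912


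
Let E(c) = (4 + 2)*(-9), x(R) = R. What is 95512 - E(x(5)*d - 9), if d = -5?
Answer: 95566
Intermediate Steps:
E(c) = -54 (E(c) = 6*(-9) = -54)
95512 - E(x(5)*d - 9) = 95512 - 1*(-54) = 95512 + 54 = 95566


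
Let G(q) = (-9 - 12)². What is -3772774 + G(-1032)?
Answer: -3772333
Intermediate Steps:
G(q) = 441 (G(q) = (-21)² = 441)
-3772774 + G(-1032) = -3772774 + 441 = -3772333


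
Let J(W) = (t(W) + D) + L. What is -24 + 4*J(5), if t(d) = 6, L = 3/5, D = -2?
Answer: -28/5 ≈ -5.6000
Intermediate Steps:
L = ⅗ (L = 3*(⅕) = ⅗ ≈ 0.60000)
J(W) = 23/5 (J(W) = (6 - 2) + ⅗ = 4 + ⅗ = 23/5)
-24 + 4*J(5) = -24 + 4*(23/5) = -24 + 92/5 = -28/5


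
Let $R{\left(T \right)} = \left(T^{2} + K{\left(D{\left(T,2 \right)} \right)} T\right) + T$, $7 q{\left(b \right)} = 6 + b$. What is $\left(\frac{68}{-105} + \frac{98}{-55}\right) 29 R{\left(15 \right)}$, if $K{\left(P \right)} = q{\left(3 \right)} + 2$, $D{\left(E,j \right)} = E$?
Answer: $- \frac{10985490}{539} \approx -20381.0$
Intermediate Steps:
$q{\left(b \right)} = \frac{6}{7} + \frac{b}{7}$ ($q{\left(b \right)} = \frac{6 + b}{7} = \frac{6}{7} + \frac{b}{7}$)
$K{\left(P \right)} = \frac{23}{7}$ ($K{\left(P \right)} = \left(\frac{6}{7} + \frac{1}{7} \cdot 3\right) + 2 = \left(\frac{6}{7} + \frac{3}{7}\right) + 2 = \frac{9}{7} + 2 = \frac{23}{7}$)
$R{\left(T \right)} = T^{2} + \frac{30 T}{7}$ ($R{\left(T \right)} = \left(T^{2} + \frac{23 T}{7}\right) + T = T^{2} + \frac{30 T}{7}$)
$\left(\frac{68}{-105} + \frac{98}{-55}\right) 29 R{\left(15 \right)} = \left(\frac{68}{-105} + \frac{98}{-55}\right) 29 \cdot \frac{1}{7} \cdot 15 \left(30 + 7 \cdot 15\right) = \left(68 \left(- \frac{1}{105}\right) + 98 \left(- \frac{1}{55}\right)\right) 29 \cdot \frac{1}{7} \cdot 15 \left(30 + 105\right) = \left(- \frac{68}{105} - \frac{98}{55}\right) 29 \cdot \frac{1}{7} \cdot 15 \cdot 135 = \left(- \frac{2806}{1155}\right) 29 \cdot \frac{2025}{7} = \left(- \frac{81374}{1155}\right) \frac{2025}{7} = - \frac{10985490}{539}$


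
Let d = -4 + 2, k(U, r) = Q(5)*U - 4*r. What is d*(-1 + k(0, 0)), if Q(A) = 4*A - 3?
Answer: 2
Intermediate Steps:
Q(A) = -3 + 4*A
k(U, r) = -4*r + 17*U (k(U, r) = (-3 + 4*5)*U - 4*r = (-3 + 20)*U - 4*r = 17*U - 4*r = -4*r + 17*U)
d = -2
d*(-1 + k(0, 0)) = -2*(-1 + (-4*0 + 17*0)) = -2*(-1 + (0 + 0)) = -2*(-1 + 0) = -2*(-1) = 2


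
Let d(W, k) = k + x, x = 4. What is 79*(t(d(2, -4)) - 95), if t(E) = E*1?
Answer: -7505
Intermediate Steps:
d(W, k) = 4 + k (d(W, k) = k + 4 = 4 + k)
t(E) = E
79*(t(d(2, -4)) - 95) = 79*((4 - 4) - 95) = 79*(0 - 95) = 79*(-95) = -7505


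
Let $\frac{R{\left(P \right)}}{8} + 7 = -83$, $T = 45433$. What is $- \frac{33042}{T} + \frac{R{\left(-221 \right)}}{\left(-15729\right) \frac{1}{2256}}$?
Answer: $\frac{24426004314}{238205219} \approx 102.54$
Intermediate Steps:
$R{\left(P \right)} = -720$ ($R{\left(P \right)} = -56 + 8 \left(-83\right) = -56 - 664 = -720$)
$- \frac{33042}{T} + \frac{R{\left(-221 \right)}}{\left(-15729\right) \frac{1}{2256}} = - \frac{33042}{45433} - \frac{720}{\left(-15729\right) \frac{1}{2256}} = \left(-33042\right) \frac{1}{45433} - \frac{720}{\left(-15729\right) \frac{1}{2256}} = - \frac{33042}{45433} - \frac{720}{- \frac{5243}{752}} = - \frac{33042}{45433} - - \frac{541440}{5243} = - \frac{33042}{45433} + \frac{541440}{5243} = \frac{24426004314}{238205219}$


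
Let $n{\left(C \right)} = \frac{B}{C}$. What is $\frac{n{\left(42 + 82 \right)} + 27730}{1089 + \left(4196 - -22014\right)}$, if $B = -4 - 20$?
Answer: $\frac{859624}{846269} \approx 1.0158$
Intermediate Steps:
$B = -24$ ($B = -4 - 20 = -24$)
$n{\left(C \right)} = - \frac{24}{C}$
$\frac{n{\left(42 + 82 \right)} + 27730}{1089 + \left(4196 - -22014\right)} = \frac{- \frac{24}{42 + 82} + 27730}{1089 + \left(4196 - -22014\right)} = \frac{- \frac{24}{124} + 27730}{1089 + \left(4196 + 22014\right)} = \frac{\left(-24\right) \frac{1}{124} + 27730}{1089 + 26210} = \frac{- \frac{6}{31} + 27730}{27299} = \frac{859624}{31} \cdot \frac{1}{27299} = \frac{859624}{846269}$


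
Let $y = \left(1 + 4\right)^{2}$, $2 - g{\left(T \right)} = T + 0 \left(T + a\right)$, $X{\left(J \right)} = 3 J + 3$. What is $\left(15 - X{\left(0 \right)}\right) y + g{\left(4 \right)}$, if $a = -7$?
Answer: $298$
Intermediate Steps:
$X{\left(J \right)} = 3 + 3 J$
$g{\left(T \right)} = 2 - T$ ($g{\left(T \right)} = 2 - \left(T + 0 \left(T - 7\right)\right) = 2 - \left(T + 0 \left(-7 + T\right)\right) = 2 - \left(T + 0\right) = 2 - T$)
$y = 25$ ($y = 5^{2} = 25$)
$\left(15 - X{\left(0 \right)}\right) y + g{\left(4 \right)} = \left(15 - \left(3 + 3 \cdot 0\right)\right) 25 + \left(2 - 4\right) = \left(15 - \left(3 + 0\right)\right) 25 + \left(2 - 4\right) = \left(15 - 3\right) 25 - 2 = 12 \cdot 25 - 2 = 300 - 2 = 298$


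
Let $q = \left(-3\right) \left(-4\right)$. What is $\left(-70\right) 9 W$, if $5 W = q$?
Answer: $-1512$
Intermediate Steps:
$q = 12$
$W = \frac{12}{5}$ ($W = \frac{1}{5} \cdot 12 = \frac{12}{5} \approx 2.4$)
$\left(-70\right) 9 W = \left(-70\right) 9 \cdot \frac{12}{5} = \left(-630\right) \frac{12}{5} = -1512$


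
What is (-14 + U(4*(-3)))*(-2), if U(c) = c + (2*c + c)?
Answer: 124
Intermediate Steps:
U(c) = 4*c (U(c) = c + 3*c = 4*c)
(-14 + U(4*(-3)))*(-2) = (-14 + 4*(4*(-3)))*(-2) = (-14 + 4*(-12))*(-2) = (-14 - 48)*(-2) = -62*(-2) = 124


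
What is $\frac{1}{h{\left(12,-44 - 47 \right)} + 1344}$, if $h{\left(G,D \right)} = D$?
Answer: $\frac{1}{1253} \approx 0.00079808$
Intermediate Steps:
$\frac{1}{h{\left(12,-44 - 47 \right)} + 1344} = \frac{1}{\left(-44 - 47\right) + 1344} = \frac{1}{-91 + 1344} = \frac{1}{1253}$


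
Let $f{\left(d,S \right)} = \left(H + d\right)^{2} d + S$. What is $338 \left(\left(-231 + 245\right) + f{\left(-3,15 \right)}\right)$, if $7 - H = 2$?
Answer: $5746$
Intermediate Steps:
$H = 5$ ($H = 7 - 2 = 5$)
$f{\left(d,S \right)} = S + d \left(5 + d\right)^{2}$ ($f{\left(d,S \right)} = \left(5 + d\right)^{2} d + S = d \left(5 + d\right)^{2} + S = S + d \left(5 + d\right)^{2}$)
$338 \left(\left(-231 + 245\right) + f{\left(-3,15 \right)}\right) = 338 \left(\left(-231 + 245\right) + \left(15 - 3 \left(5 - 3\right)^{2}\right)\right) = 338 \left(14 + \left(15 - 3 \cdot 2^{2}\right)\right) = 338 \left(14 + \left(15 - 12\right)\right) = 338 \left(14 + 3\right) = 338 \cdot 17 = 5746$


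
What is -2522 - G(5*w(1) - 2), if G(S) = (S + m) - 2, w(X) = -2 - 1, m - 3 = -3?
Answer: -2503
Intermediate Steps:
m = 0 (m = 3 - 3 = 0)
w(X) = -3
G(S) = -2 + S (G(S) = (S + 0) - 2 = S - 2 = -2 + S)
-2522 - G(5*w(1) - 2) = -2522 - (-2 + (5*(-3) - 2)) = -2522 - (-2 + (-15 - 2)) = -2522 - (-2 - 17) = -2522 - 1*(-19) = -2522 + 19 = -2503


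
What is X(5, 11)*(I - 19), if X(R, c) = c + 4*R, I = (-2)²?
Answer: -465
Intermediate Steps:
I = 4
X(5, 11)*(I - 19) = (11 + 4*5)*(4 - 19) = (11 + 20)*(-15) = 31*(-15) = -465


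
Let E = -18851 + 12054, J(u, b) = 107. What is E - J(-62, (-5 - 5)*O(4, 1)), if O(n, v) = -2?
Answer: -6904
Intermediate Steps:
E = -6797
E - J(-62, (-5 - 5)*O(4, 1)) = -6797 - 1*107 = -6797 - 107 = -6904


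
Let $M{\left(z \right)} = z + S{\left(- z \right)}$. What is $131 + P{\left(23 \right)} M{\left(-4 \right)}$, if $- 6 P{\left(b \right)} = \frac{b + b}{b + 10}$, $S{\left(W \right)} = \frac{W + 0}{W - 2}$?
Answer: $\frac{13015}{99} \approx 131.46$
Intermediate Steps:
$S{\left(W \right)} = \frac{W}{-2 + W}$
$P{\left(b \right)} = - \frac{b}{3 \left(10 + b\right)}$ ($P{\left(b \right)} = - \frac{\left(b + b\right) \frac{1}{b + 10}}{6} = - \frac{2 b \frac{1}{10 + b}}{6} = - \frac{b}{3 \left(10 + b\right)}$)
$M{\left(z \right)} = z - \frac{z}{-2 - z}$ ($M{\left(z \right)} = z + \frac{\left(-1\right) z}{-2 - z} = z - \frac{z}{-2 - z}$)
$131 + P{\left(23 \right)} M{\left(-4 \right)} = 131 + \left(-1\right) 23 \frac{1}{30 + 3 \cdot 23} \left(- \frac{4 \left(3 - 4\right)}{2 - 4}\right) = 131 + \left(-1\right) 23 \frac{1}{30 + 69} \left(\left(-4\right) \frac{1}{-2} \left(-1\right)\right) = 131 + \left(-1\right) 23 \cdot \frac{1}{99} \left(\left(-4\right) \left(- \frac{1}{2}\right) \left(-1\right)\right) = 131 + \left(-1\right) 23 \cdot \frac{1}{99} \left(-2\right) = 131 - - \frac{46}{99} = 131 + \frac{46}{99} = \frac{13015}{99}$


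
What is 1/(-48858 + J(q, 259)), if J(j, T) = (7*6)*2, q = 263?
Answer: -1/48774 ≈ -2.0503e-5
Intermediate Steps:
J(j, T) = 84 (J(j, T) = 42*2 = 84)
1/(-48858 + J(q, 259)) = 1/(-48858 + 84) = 1/(-48774) = -1/48774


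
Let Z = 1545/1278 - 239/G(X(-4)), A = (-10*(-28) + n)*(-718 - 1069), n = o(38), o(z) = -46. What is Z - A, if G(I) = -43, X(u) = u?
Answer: 7659942203/18318 ≈ 4.1817e+5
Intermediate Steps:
n = -46
A = -418158 (A = (-10*(-28) - 46)*(-718 - 1069) = (280 - 46)*(-1787) = 234*(-1787) = -418158)
Z = 123959/18318 (Z = 1545/1278 - 239/(-43) = 1545*(1/1278) - 239*(-1/43) = 515/426 + 239/43 = 123959/18318 ≈ 6.7671)
Z - A = 123959/18318 - 1*(-418158) = 123959/18318 + 418158 = 7659942203/18318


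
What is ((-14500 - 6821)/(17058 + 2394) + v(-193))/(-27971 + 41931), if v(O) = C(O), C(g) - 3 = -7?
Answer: -33043/90516640 ≈ -0.00036505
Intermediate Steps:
C(g) = -4 (C(g) = 3 - 7 = -4)
v(O) = -4
((-14500 - 6821)/(17058 + 2394) + v(-193))/(-27971 + 41931) = ((-14500 - 6821)/(17058 + 2394) - 4)/(-27971 + 41931) = (-21321/19452 - 4)/13960 = (-21321*1/19452 - 4)*(1/13960) = (-7107/6484 - 4)*(1/13960) = -33043/6484*1/13960 = -33043/90516640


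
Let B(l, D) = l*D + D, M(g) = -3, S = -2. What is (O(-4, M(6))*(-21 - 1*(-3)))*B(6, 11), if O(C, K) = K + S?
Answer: 6930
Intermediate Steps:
B(l, D) = D + D*l (B(l, D) = D*l + D = D + D*l)
O(C, K) = -2 + K (O(C, K) = K - 2 = -2 + K)
(O(-4, M(6))*(-21 - 1*(-3)))*B(6, 11) = ((-2 - 3)*(-21 - 1*(-3)))*(11*(1 + 6)) = (-5*(-21 + 3))*(11*7) = -5*(-18)*77 = 90*77 = 6930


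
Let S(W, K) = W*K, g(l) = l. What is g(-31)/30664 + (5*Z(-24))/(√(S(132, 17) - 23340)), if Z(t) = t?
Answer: -31/30664 + 10*I*√586/293 ≈ -0.001011 + 0.82619*I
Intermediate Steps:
S(W, K) = K*W
g(-31)/30664 + (5*Z(-24))/(√(S(132, 17) - 23340)) = -31/30664 + (5*(-24))/(√(17*132 - 23340)) = -31*1/30664 - 120/√(2244 - 23340) = -31/30664 - 120*(-I*√586/3516) = -31/30664 - (-10)*I*√586/293 = -31/30664 + 10*I*√586/293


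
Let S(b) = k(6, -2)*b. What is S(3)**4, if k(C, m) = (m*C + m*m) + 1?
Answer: 194481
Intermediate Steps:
k(C, m) = 1 + m**2 + C*m (k(C, m) = (C*m + m**2) + 1 = (m**2 + C*m) + 1 = 1 + m**2 + C*m)
S(b) = -7*b (S(b) = (1 + (-2)**2 + 6*(-2))*b = (1 + 4 - 12)*b = -7*b)
S(3)**4 = (-7*3)**4 = (-21)**4 = 194481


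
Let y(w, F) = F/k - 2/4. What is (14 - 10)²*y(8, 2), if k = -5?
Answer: -72/5 ≈ -14.400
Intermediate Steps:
y(w, F) = -½ - F/5 (y(w, F) = F/(-5) - 2/4 = F*(-⅕) - 2*¼ = -F/5 - ½ = -½ - F/5)
(14 - 10)²*y(8, 2) = (14 - 10)²*(-½ - ⅕*2) = 4²*(-½ - ⅖) = 16*(-9/10) = -72/5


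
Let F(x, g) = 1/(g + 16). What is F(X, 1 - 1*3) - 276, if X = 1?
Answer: -3863/14 ≈ -275.93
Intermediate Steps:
F(x, g) = 1/(16 + g)
F(X, 1 - 1*3) - 276 = 1/(16 + (1 - 1*3)) - 276 = 1/(16 + (1 - 3)) - 276 = 1/(16 - 2) - 276 = 1/14 - 276 = -3863/14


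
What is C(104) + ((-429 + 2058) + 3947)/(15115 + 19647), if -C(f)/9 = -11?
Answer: 1723507/17381 ≈ 99.160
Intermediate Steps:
C(f) = 99 (C(f) = -9*(-11) = 99)
C(104) + ((-429 + 2058) + 3947)/(15115 + 19647) = 99 + ((-429 + 2058) + 3947)/(15115 + 19647) = 99 + (1629 + 3947)/34762 = 99 + 5576*(1/34762) = 99 + 2788/17381 = 1723507/17381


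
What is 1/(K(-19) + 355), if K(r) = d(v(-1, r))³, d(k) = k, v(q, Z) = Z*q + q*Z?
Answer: 1/55227 ≈ 1.8107e-5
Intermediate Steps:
v(q, Z) = 2*Z*q (v(q, Z) = Z*q + Z*q = 2*Z*q)
K(r) = -8*r³ (K(r) = (2*r*(-1))³ = (-2*r)³ = -8*r³)
1/(K(-19) + 355) = 1/(-8*(-19)³ + 355) = 1/(-8*(-6859) + 355) = 1/(54872 + 355) = 1/55227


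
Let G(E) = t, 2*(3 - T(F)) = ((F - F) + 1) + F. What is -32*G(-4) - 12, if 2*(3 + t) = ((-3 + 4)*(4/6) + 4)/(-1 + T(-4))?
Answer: 188/3 ≈ 62.667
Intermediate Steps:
T(F) = 5/2 - F/2 (T(F) = 3 - (((F - F) + 1) + F)/2 = 3 - ((0 + 1) + F)/2 = 3 - (1 + F)/2 = 3 + (-1/2 - F/2) = 5/2 - F/2)
t = -7/3 (t = -3 + (((-3 + 4)*(4/6) + 4)/(-1 + (5/2 - 1/2*(-4))))/2 = -3 + ((1*(4*(1/6)) + 4)/(-1 + (5/2 + 2)))/2 = -3 + ((1*(2/3) + 4)/(-1 + 9/2))/2 = -3 + ((2/3 + 4)/(7/2))/2 = -3 + ((14/3)*(2/7))/2 = -3 + (1/2)*(4/3) = -3 + 2/3 = -7/3 ≈ -2.3333)
G(E) = -7/3
-32*G(-4) - 12 = -32*(-7/3) - 12 = 224/3 - 12 = 188/3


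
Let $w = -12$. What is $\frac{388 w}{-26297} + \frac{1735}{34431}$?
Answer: $\frac{205936031}{905432007} \approx 0.22745$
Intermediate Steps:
$\frac{388 w}{-26297} + \frac{1735}{34431} = \frac{388 \left(-12\right)}{-26297} + \frac{1735}{34431} = \left(-4656\right) \left(- \frac{1}{26297}\right) + 1735 \cdot \frac{1}{34431} = \frac{4656}{26297} + \frac{1735}{34431} = \frac{205936031}{905432007}$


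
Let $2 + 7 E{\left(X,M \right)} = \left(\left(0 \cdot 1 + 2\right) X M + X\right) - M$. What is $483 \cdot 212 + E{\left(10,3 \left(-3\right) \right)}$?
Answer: $\frac{716609}{7} \approx 1.0237 \cdot 10^{5}$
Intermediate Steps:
$E{\left(X,M \right)} = - \frac{2}{7} - \frac{M}{7} + \frac{X}{7} + \frac{2 M X}{7}$ ($E{\left(X,M \right)} = - \frac{2}{7} + \frac{\left(\left(0 \cdot 1 + 2\right) X M + X\right) - M}{7} = - \frac{2}{7} + \frac{\left(\left(0 + 2\right) X M + X\right) - M}{7} = - \frac{2}{7} + \frac{\left(2 X M + X\right) - M}{7} = - \frac{2}{7} + \frac{\left(2 M X + X\right) - M}{7} = - \frac{2}{7} + \frac{\left(X + 2 M X\right) - M}{7} = - \frac{2}{7} + \frac{X - M + 2 M X}{7} = - \frac{2}{7} + \left(- \frac{M}{7} + \frac{X}{7} + \frac{2 M X}{7}\right) = - \frac{2}{7} - \frac{M}{7} + \frac{X}{7} + \frac{2 M X}{7}$)
$483 \cdot 212 + E{\left(10,3 \left(-3\right) \right)} = 483 \cdot 212 + \left(- \frac{2}{7} - \frac{3 \left(-3\right)}{7} + \frac{1}{7} \cdot 10 + \frac{2}{7} \cdot 3 \left(-3\right) 10\right) = 102396 + \left(- \frac{2}{7} - - \frac{9}{7} + \frac{10}{7} + \frac{2}{7} \left(-9\right) 10\right) = 102396 + \left(- \frac{2}{7} + \frac{9}{7} + \frac{10}{7} - \frac{180}{7}\right) = 102396 - \frac{163}{7} = \frac{716609}{7}$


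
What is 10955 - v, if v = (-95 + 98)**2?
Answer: 10946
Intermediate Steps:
v = 9 (v = 3**2 = 9)
10955 - v = 10955 - 1*9 = 10955 - 9 = 10946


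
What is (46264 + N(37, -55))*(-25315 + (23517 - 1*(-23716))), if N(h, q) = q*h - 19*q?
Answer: 992315532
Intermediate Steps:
N(h, q) = -19*q + h*q (N(h, q) = h*q - 19*q = -19*q + h*q)
(46264 + N(37, -55))*(-25315 + (23517 - 1*(-23716))) = (46264 - 55*(-19 + 37))*(-25315 + (23517 - 1*(-23716))) = (46264 - 55*18)*(-25315 + (23517 + 23716)) = (46264 - 990)*(-25315 + 47233) = 45274*21918 = 992315532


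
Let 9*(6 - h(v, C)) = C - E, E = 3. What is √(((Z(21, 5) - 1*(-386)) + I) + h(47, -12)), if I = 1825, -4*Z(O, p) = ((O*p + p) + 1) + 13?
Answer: √19689/3 ≈ 46.773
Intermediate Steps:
Z(O, p) = -7/2 - p/4 - O*p/4 (Z(O, p) = -(((O*p + p) + 1) + 13)/4 = -(((p + O*p) + 1) + 13)/4 = -((1 + p + O*p) + 13)/4 = -(14 + p + O*p)/4 = -7/2 - p/4 - O*p/4)
h(v, C) = 19/3 - C/9 (h(v, C) = 6 - (C - 1*3)/9 = 6 - (C - 3)/9 = 6 - (-3 + C)/9 = 6 + (⅓ - C/9) = 19/3 - C/9)
√(((Z(21, 5) - 1*(-386)) + I) + h(47, -12)) = √((((-7/2 - ¼*5 - ¼*21*5) - 1*(-386)) + 1825) + (19/3 - ⅑*(-12))) = √((((-7/2 - 5/4 - 105/4) + 386) + 1825) + (19/3 + 4/3)) = √(((-31 + 386) + 1825) + 23/3) = √((355 + 1825) + 23/3) = √(2180 + 23/3) = √(6563/3) = √19689/3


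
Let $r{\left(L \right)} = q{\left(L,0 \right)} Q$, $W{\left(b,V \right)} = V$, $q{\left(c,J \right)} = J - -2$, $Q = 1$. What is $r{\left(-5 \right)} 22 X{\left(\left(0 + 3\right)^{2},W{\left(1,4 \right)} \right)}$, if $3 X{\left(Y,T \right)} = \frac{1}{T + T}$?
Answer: $\frac{11}{6} \approx 1.8333$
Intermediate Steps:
$q{\left(c,J \right)} = 2 + J$ ($q{\left(c,J \right)} = J + 2 = 2 + J$)
$X{\left(Y,T \right)} = \frac{1}{6 T}$ ($X{\left(Y,T \right)} = \frac{1}{3 \left(T + T\right)} = \frac{1}{3 \cdot 2 T} = \frac{\frac{1}{2} \frac{1}{T}}{3} = \frac{1}{6 T}$)
$r{\left(L \right)} = 2$ ($r{\left(L \right)} = \left(2 + 0\right) 1 = 2 \cdot 1 = 2$)
$r{\left(-5 \right)} 22 X{\left(\left(0 + 3\right)^{2},W{\left(1,4 \right)} \right)} = 2 \cdot 22 \frac{1}{6 \cdot 4} = 44 \cdot \frac{1}{6} \cdot \frac{1}{4} = 44 \cdot \frac{1}{24} = \frac{11}{6}$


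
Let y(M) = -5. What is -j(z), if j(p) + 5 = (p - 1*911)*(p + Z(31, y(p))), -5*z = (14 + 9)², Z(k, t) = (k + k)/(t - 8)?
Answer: -36537083/325 ≈ -1.1242e+5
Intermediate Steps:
Z(k, t) = 2*k/(-8 + t) (Z(k, t) = (2*k)/(-8 + t) = 2*k/(-8 + t))
z = -529/5 (z = -(14 + 9)²/5 = -⅕*23² = -⅕*529 = -529/5 ≈ -105.80)
j(p) = -5 + (-911 + p)*(-62/13 + p) (j(p) = -5 + (p - 1*911)*(p + 2*31/(-8 - 5)) = -5 + (p - 911)*(p + 2*31/(-13)) = -5 + (-911 + p)*(p + 2*31*(-1/13)) = -5 + (-911 + p)*(p - 62/13) = -5 + (-911 + p)*(-62/13 + p))
-j(z) = -(56417/13 + (-529/5)² - 11905/13*(-529/5)) = -(56417/13 + 279841/25 + 1259549/13) = -1*36537083/325 = -36537083/325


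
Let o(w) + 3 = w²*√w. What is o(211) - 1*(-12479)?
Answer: 12476 + 44521*√211 ≈ 6.5918e+5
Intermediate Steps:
o(w) = -3 + w^(5/2) (o(w) = -3 + w²*√w = -3 + w^(5/2))
o(211) - 1*(-12479) = (-3 + 211^(5/2)) - 1*(-12479) = (-3 + 44521*√211) + 12479 = 12476 + 44521*√211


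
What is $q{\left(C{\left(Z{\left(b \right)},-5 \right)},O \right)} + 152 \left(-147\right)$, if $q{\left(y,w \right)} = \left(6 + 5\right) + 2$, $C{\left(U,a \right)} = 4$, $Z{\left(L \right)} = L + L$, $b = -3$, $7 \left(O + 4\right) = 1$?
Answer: $-22331$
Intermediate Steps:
$O = - \frac{27}{7}$ ($O = -4 + \frac{1}{7} \cdot 1 = -4 + \frac{1}{7} = - \frac{27}{7} \approx -3.8571$)
$Z{\left(L \right)} = 2 L$
$q{\left(y,w \right)} = 13$ ($q{\left(y,w \right)} = 11 + 2 = 13$)
$q{\left(C{\left(Z{\left(b \right)},-5 \right)},O \right)} + 152 \left(-147\right) = 13 + 152 \left(-147\right) = 13 - 22344 = -22331$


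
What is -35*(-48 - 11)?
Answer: 2065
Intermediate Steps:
-35*(-48 - 11) = -35*(-59) = 2065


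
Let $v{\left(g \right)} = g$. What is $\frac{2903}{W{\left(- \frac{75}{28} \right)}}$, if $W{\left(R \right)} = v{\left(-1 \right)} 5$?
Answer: $- \frac{2903}{5} \approx -580.6$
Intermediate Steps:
$W{\left(R \right)} = -5$ ($W{\left(R \right)} = \left(-1\right) 5 = -5$)
$\frac{2903}{W{\left(- \frac{75}{28} \right)}} = \frac{2903}{-5} = 2903 \left(- \frac{1}{5}\right) = - \frac{2903}{5}$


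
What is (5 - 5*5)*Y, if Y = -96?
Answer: 1920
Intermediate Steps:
(5 - 5*5)*Y = (5 - 5*5)*(-96) = (5 - 25)*(-96) = -20*(-96) = 1920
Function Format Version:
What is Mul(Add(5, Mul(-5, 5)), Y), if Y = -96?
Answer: 1920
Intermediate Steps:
Mul(Add(5, Mul(-5, 5)), Y) = Mul(Add(5, Mul(-5, 5)), -96) = Mul(Add(5, -25), -96) = Mul(-20, -96) = 1920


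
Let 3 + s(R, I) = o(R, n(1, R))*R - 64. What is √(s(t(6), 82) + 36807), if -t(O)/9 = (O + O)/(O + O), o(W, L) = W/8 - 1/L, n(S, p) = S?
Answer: √588146/4 ≈ 191.73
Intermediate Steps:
o(W, L) = -1/L + W/8 (o(W, L) = W*(⅛) - 1/L = W/8 - 1/L = -1/L + W/8)
t(O) = -9 (t(O) = -9*(O + O)/(O + O) = -9*2*O/(2*O) = -9*2*O*1/(2*O) = -9*1 = -9)
s(R, I) = -67 + R*(-1 + R/8) (s(R, I) = -3 + ((-1/1 + R/8)*R - 64) = -3 + ((-1*1 + R/8)*R - 64) = -3 + ((-1 + R/8)*R - 64) = -3 + (R*(-1 + R/8) - 64) = -3 + (-64 + R*(-1 + R/8)) = -67 + R*(-1 + R/8))
√(s(t(6), 82) + 36807) = √((-67 + (⅛)*(-9)*(-8 - 9)) + 36807) = √((-67 + (⅛)*(-9)*(-17)) + 36807) = √((-67 + 153/8) + 36807) = √(-383/8 + 36807) = √(294073/8) = √588146/4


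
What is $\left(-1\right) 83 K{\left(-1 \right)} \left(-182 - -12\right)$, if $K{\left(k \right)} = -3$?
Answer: $-42330$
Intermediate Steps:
$\left(-1\right) 83 K{\left(-1 \right)} \left(-182 - -12\right) = \left(-1\right) 83 \left(-3\right) \left(-182 - -12\right) = \left(-83\right) \left(-3\right) \left(-182 + 12\right) = 249 \left(-170\right) = -42330$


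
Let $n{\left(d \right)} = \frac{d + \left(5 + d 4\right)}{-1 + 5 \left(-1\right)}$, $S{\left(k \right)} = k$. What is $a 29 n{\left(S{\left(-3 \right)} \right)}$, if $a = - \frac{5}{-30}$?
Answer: $\frac{145}{18} \approx 8.0556$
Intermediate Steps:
$a = \frac{1}{6}$ ($a = \left(-5\right) \left(- \frac{1}{30}\right) = \frac{1}{6} \approx 0.16667$)
$n{\left(d \right)} = - \frac{5}{6} - \frac{5 d}{6}$ ($n{\left(d \right)} = \frac{d + \left(5 + 4 d\right)}{-1 - 5} = \frac{5 + 5 d}{-6} = \left(5 + 5 d\right) \left(- \frac{1}{6}\right) = - \frac{5}{6} - \frac{5 d}{6}$)
$a 29 n{\left(S{\left(-3 \right)} \right)} = \frac{1}{6} \cdot 29 \left(- \frac{5}{6} - - \frac{5}{2}\right) = \frac{29 \left(- \frac{5}{6} + \frac{5}{2}\right)}{6} = \frac{29}{6} \cdot \frac{5}{3} = \frac{145}{18}$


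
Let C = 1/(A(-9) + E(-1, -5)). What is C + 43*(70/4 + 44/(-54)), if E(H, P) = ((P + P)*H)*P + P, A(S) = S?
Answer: 1239749/1728 ≈ 717.45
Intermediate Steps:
E(H, P) = P + 2*H*P² (E(H, P) = ((2*P)*H)*P + P = (2*H*P)*P + P = 2*H*P² + P = P + 2*H*P²)
C = -1/64 (C = 1/(-9 - 5*(1 + 2*(-1)*(-5))) = 1/(-9 - 5*(1 + 10)) = 1/(-9 - 5*11) = 1/(-9 - 55) = 1/(-64) = -1/64 ≈ -0.015625)
C + 43*(70/4 + 44/(-54)) = -1/64 + 43*(70/4 + 44/(-54)) = -1/64 + 43*(70*(¼) + 44*(-1/54)) = -1/64 + 43*(35/2 - 22/27) = -1/64 + 43*(901/54) = -1/64 + 38743/54 = 1239749/1728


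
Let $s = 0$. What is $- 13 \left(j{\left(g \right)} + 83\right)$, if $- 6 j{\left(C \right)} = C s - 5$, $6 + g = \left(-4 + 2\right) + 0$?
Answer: $- \frac{6539}{6} \approx -1089.8$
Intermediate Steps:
$g = -8$ ($g = -6 + \left(\left(-4 + 2\right) + 0\right) = -6 + \left(-2 + 0\right) = -6 - 2 = -8$)
$j{\left(C \right)} = \frac{5}{6}$ ($j{\left(C \right)} = - \frac{C 0 - 5}{6} = - \frac{0 - 5}{6} = \left(- \frac{1}{6}\right) \left(-5\right) = \frac{5}{6}$)
$- 13 \left(j{\left(g \right)} + 83\right) = - 13 \left(\frac{5}{6} + 83\right) = \left(-13\right) \frac{503}{6} = - \frac{6539}{6}$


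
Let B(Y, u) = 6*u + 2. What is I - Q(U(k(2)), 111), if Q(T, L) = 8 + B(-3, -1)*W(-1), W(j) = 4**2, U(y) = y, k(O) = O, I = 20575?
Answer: 20631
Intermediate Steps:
B(Y, u) = 2 + 6*u
W(j) = 16
Q(T, L) = -56 (Q(T, L) = 8 + (2 + 6*(-1))*16 = 8 + (2 - 6)*16 = 8 - 4*16 = 8 - 64 = -56)
I - Q(U(k(2)), 111) = 20575 - 1*(-56) = 20575 + 56 = 20631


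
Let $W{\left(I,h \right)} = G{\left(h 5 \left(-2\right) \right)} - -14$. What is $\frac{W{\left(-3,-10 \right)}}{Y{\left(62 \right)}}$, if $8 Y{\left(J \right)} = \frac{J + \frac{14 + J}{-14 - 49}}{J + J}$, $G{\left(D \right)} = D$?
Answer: $\frac{3562272}{1915} \approx 1860.2$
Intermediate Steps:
$W{\left(I,h \right)} = 14 - 10 h$ ($W{\left(I,h \right)} = h 5 \left(-2\right) - -14 = 5 h \left(-2\right) + 14 = - 10 h + 14 = 14 - 10 h$)
$Y{\left(J \right)} = \frac{- \frac{2}{9} + \frac{62 J}{63}}{16 J}$ ($Y{\left(J \right)} = \frac{\left(J + \frac{14 + J}{-14 - 49}\right) \frac{1}{J + J}}{8} = \frac{\left(J + \frac{14 + J}{-63}\right) \frac{1}{2 J}}{8} = \frac{\left(J + \left(14 + J\right) \left(- \frac{1}{63}\right)\right) \frac{1}{2 J}}{8} = \frac{\left(J - \left(\frac{2}{9} + \frac{J}{63}\right)\right) \frac{1}{2 J}}{8} = \frac{\left(- \frac{2}{9} + \frac{62 J}{63}\right) \frac{1}{2 J}}{8} = \frac{\frac{1}{2} \frac{1}{J} \left(- \frac{2}{9} + \frac{62 J}{63}\right)}{8} = \frac{- \frac{2}{9} + \frac{62 J}{63}}{16 J}$)
$\frac{W{\left(-3,-10 \right)}}{Y{\left(62 \right)}} = \frac{14 - -100}{\frac{1}{504} \cdot \frac{1}{62} \left(-7 + 31 \cdot 62\right)} = \frac{14 + 100}{\frac{1}{504} \cdot \frac{1}{62} \left(-7 + 1922\right)} = \frac{114}{\frac{1}{504} \cdot \frac{1}{62} \cdot 1915} = \frac{114}{\frac{1915}{31248}} = 114 \cdot \frac{31248}{1915} = \frac{3562272}{1915}$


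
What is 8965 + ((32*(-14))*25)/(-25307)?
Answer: 226888455/25307 ≈ 8965.4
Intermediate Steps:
8965 + ((32*(-14))*25)/(-25307) = 8965 - 448*25*(-1/25307) = 8965 - 11200*(-1/25307) = 8965 + 11200/25307 = 226888455/25307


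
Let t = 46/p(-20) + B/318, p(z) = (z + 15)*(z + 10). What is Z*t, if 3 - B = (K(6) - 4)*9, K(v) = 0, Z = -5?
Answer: -2763/530 ≈ -5.2132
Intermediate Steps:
p(z) = (10 + z)*(15 + z) (p(z) = (15 + z)*(10 + z) = (10 + z)*(15 + z))
B = 39 (B = 3 - (0 - 4)*9 = 3 - (-4)*9 = 3 - 1*(-36) = 3 + 36 = 39)
t = 2763/2650 (t = 46/(150 + (-20)**2 + 25*(-20)) + 39/318 = 46/(150 + 400 - 500) + 39*(1/318) = 46/50 + 13/106 = 46*(1/50) + 13/106 = 23/25 + 13/106 = 2763/2650 ≈ 1.0426)
Z*t = -5*2763/2650 = -2763/530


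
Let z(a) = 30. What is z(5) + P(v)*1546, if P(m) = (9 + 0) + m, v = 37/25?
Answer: 405802/25 ≈ 16232.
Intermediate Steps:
v = 37/25 (v = 37*(1/25) = 37/25 ≈ 1.4800)
P(m) = 9 + m
z(5) + P(v)*1546 = 30 + (9 + 37/25)*1546 = 30 + (262/25)*1546 = 30 + 405052/25 = 405802/25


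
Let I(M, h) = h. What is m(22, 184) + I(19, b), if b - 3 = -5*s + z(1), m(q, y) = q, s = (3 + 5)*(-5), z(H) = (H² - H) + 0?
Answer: 225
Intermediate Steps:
z(H) = H² - H
s = -40 (s = 8*(-5) = -40)
b = 203 (b = 3 + (-5*(-40) + 1*(-1 + 1)) = 3 + (200 + 1*0) = 3 + (200 + 0) = 3 + 200 = 203)
m(22, 184) + I(19, b) = 22 + 203 = 225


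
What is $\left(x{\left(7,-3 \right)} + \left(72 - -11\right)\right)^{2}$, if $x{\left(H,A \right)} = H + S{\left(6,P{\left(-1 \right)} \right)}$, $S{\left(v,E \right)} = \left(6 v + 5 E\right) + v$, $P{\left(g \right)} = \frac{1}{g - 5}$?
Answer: $\frac{619369}{36} \approx 17205.0$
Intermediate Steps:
$P{\left(g \right)} = \frac{1}{-5 + g}$
$S{\left(v,E \right)} = 5 E + 7 v$ ($S{\left(v,E \right)} = \left(5 E + 6 v\right) + v = 5 E + 7 v$)
$x{\left(H,A \right)} = \frac{247}{6} + H$ ($x{\left(H,A \right)} = H + \left(\frac{5}{-5 - 1} + 7 \cdot 6\right) = H + \left(\frac{5}{-6} + 42\right) = H + \left(5 \left(- \frac{1}{6}\right) + 42\right) = H + \left(- \frac{5}{6} + 42\right) = H + \frac{247}{6} = \frac{247}{6} + H$)
$\left(x{\left(7,-3 \right)} + \left(72 - -11\right)\right)^{2} = \left(\left(\frac{247}{6} + 7\right) + \left(72 - -11\right)\right)^{2} = \left(\frac{289}{6} + \left(72 + 11\right)\right)^{2} = \left(\frac{289}{6} + 83\right)^{2} = \left(\frac{787}{6}\right)^{2} = \frac{619369}{36}$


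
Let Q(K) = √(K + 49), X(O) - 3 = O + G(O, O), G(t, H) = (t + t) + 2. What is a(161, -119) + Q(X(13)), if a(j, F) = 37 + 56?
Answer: 93 + √93 ≈ 102.64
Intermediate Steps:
a(j, F) = 93
G(t, H) = 2 + 2*t (G(t, H) = 2*t + 2 = 2 + 2*t)
X(O) = 5 + 3*O (X(O) = 3 + (O + (2 + 2*O)) = 3 + (2 + 3*O) = 5 + 3*O)
Q(K) = √(49 + K)
a(161, -119) + Q(X(13)) = 93 + √(49 + (5 + 3*13)) = 93 + √(49 + (5 + 39)) = 93 + √(49 + 44) = 93 + √93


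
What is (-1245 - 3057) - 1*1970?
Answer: -6272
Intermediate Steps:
(-1245 - 3057) - 1*1970 = -4302 - 1970 = -6272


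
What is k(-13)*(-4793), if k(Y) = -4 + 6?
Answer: -9586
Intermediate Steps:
k(Y) = 2
k(-13)*(-4793) = 2*(-4793) = -9586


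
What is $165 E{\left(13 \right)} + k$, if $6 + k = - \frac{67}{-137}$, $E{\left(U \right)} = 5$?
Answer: $\frac{112270}{137} \approx 819.49$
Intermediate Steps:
$k = - \frac{755}{137}$ ($k = -6 - \frac{67}{-137} = -6 - - \frac{67}{137} = -6 + \frac{67}{137} = - \frac{755}{137} \approx -5.5109$)
$165 E{\left(13 \right)} + k = 165 \cdot 5 - \frac{755}{137} = 825 - \frac{755}{137} = \frac{112270}{137}$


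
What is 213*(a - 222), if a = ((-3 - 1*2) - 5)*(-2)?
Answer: -43026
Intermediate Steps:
a = 20 (a = ((-3 - 2) - 5)*(-2) = (-5 - 5)*(-2) = -10*(-2) = 20)
213*(a - 222) = 213*(20 - 222) = 213*(-202) = -43026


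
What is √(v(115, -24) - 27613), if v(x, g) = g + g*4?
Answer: I*√27733 ≈ 166.53*I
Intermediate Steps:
v(x, g) = 5*g (v(x, g) = g + 4*g = 5*g)
√(v(115, -24) - 27613) = √(5*(-24) - 27613) = √(-120 - 27613) = √(-27733) = I*√27733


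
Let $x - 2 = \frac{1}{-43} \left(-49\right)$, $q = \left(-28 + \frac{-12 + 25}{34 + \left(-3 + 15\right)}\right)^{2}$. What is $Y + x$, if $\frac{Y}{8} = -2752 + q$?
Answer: $- \frac{360922787}{22747} \approx -15867.0$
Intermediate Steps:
$q = \frac{1625625}{2116}$ ($q = \left(-28 + \frac{13}{34 + 12}\right)^{2} = \left(-28 + \frac{13}{46}\right)^{2} = \left(- \frac{1275}{46}\right)^{2} = \frac{1625625}{2116} \approx 768.25$)
$x = \frac{135}{43}$ ($x = 2 + \frac{1}{-43} \left(-49\right) = 2 - - \frac{49}{43} = 2 + \frac{49}{43} = \frac{135}{43} \approx 3.1395$)
$Y = - \frac{8395214}{529}$ ($Y = 8 \left(-2752 + \frac{1625625}{2116}\right) = 8 \left(- \frac{4197607}{2116}\right) = - \frac{8395214}{529} \approx -15870.0$)
$Y + x = - \frac{8395214}{529} + \frac{135}{43} = - \frac{360922787}{22747}$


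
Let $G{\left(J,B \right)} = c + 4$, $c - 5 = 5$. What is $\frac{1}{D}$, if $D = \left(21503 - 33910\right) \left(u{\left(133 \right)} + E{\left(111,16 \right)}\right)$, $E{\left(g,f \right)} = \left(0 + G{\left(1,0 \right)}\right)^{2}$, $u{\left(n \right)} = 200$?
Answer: $- \frac{1}{4913172} \approx -2.0353 \cdot 10^{-7}$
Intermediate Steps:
$c = 10$ ($c = 5 + 5 = 10$)
$G{\left(J,B \right)} = 14$ ($G{\left(J,B \right)} = 10 + 4 = 14$)
$E{\left(g,f \right)} = 196$ ($E{\left(g,f \right)} = \left(0 + 14\right)^{2} = 14^{2} = 196$)
$D = -4913172$ ($D = \left(21503 - 33910\right) \left(200 + 196\right) = \left(-12407\right) 396 = -4913172$)
$\frac{1}{D} = \frac{1}{-4913172} = - \frac{1}{4913172}$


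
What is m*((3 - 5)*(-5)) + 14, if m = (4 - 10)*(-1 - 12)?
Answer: 794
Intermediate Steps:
m = 78 (m = -6*(-13) = 78)
m*((3 - 5)*(-5)) + 14 = 78*((3 - 5)*(-5)) + 14 = 78*(-2*(-5)) + 14 = 78*10 + 14 = 780 + 14 = 794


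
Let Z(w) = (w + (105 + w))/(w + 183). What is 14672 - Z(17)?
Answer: 2934261/200 ≈ 14671.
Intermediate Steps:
Z(w) = (105 + 2*w)/(183 + w)
14672 - Z(17) = 14672 - (105 + 2*17)/(183 + 17) = 14672 - (105 + 34)/200 = 14672 - 139/200 = 2934261/200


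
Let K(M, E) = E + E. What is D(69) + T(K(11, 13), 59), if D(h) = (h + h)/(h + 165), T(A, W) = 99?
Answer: 3884/39 ≈ 99.590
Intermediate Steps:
K(M, E) = 2*E
D(h) = 2*h/(165 + h) (D(h) = (2*h)/(165 + h) = 2*h/(165 + h))
D(69) + T(K(11, 13), 59) = 2*69/(165 + 69) + 99 = 2*69/234 + 99 = 2*69*(1/234) + 99 = 23/39 + 99 = 3884/39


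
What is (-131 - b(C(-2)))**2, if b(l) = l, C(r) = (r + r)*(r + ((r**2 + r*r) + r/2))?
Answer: 12321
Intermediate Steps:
C(r) = 2*r*(2*r**2 + 3*r/2) (C(r) = (2*r)*(r + ((r**2 + r**2) + r*(1/2))) = (2*r)*(r + (2*r**2 + r/2)) = (2*r)*(r + (r/2 + 2*r**2)) = (2*r)*(2*r**2 + 3*r/2) = 2*r*(2*r**2 + 3*r/2))
(-131 - b(C(-2)))**2 = (-131 - (-2)**2*(3 + 4*(-2)))**2 = (-131 - 4*(3 - 8))**2 = (-131 - 4*(-5))**2 = (-131 - 1*(-20))**2 = (-131 + 20)**2 = (-111)**2 = 12321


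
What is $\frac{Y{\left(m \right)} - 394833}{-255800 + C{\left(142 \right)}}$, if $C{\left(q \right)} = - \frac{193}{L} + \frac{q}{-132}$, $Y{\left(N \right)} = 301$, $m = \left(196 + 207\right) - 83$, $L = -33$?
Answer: $\frac{8679704}{5627495} \approx 1.5424$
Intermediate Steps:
$m = 320$ ($m = 403 - 83 = 320$)
$C{\left(q \right)} = \frac{193}{33} - \frac{q}{132}$ ($C{\left(q \right)} = - \frac{193}{-33} + \frac{q}{-132} = \left(-193\right) \left(- \frac{1}{33}\right) + q \left(- \frac{1}{132}\right) = \frac{193}{33} - \frac{q}{132}$)
$\frac{Y{\left(m \right)} - 394833}{-255800 + C{\left(142 \right)}} = \frac{301 - 394833}{-255800 + \left(\frac{193}{33} - \frac{71}{66}\right)} = - \frac{394532}{-255800 + \left(\frac{193}{33} - \frac{71}{66}\right)} = - \frac{394532}{-255800 + \frac{105}{22}} = - \frac{394532}{- \frac{5627495}{22}} = \left(-394532\right) \left(- \frac{22}{5627495}\right) = \frac{8679704}{5627495}$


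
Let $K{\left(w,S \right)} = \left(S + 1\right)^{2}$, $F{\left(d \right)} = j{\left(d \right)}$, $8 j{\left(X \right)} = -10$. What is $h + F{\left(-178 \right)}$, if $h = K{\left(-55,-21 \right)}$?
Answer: $\frac{1595}{4} \approx 398.75$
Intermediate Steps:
$j{\left(X \right)} = - \frac{5}{4}$ ($j{\left(X \right)} = \frac{1}{8} \left(-10\right) = - \frac{5}{4}$)
$F{\left(d \right)} = - \frac{5}{4}$
$K{\left(w,S \right)} = \left(1 + S\right)^{2}$
$h = 400$ ($h = \left(1 - 21\right)^{2} = \left(-20\right)^{2} = 400$)
$h + F{\left(-178 \right)} = 400 - \frac{5}{4} = \frac{1595}{4}$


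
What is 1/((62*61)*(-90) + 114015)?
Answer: -1/226365 ≈ -4.4176e-6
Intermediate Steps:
1/((62*61)*(-90) + 114015) = 1/(3782*(-90) + 114015) = 1/(-340380 + 114015) = 1/(-226365) = -1/226365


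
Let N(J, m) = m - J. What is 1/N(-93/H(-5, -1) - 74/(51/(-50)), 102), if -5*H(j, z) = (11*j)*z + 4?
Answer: 3009/64903 ≈ 0.046362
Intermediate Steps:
H(j, z) = -⅘ - 11*j*z/5 (H(j, z) = -((11*j)*z + 4)/5 = -(11*j*z + 4)/5 = -(4 + 11*j*z)/5 = -⅘ - 11*j*z/5)
1/N(-93/H(-5, -1) - 74/(51/(-50)), 102) = 1/(102 - (-93/(-⅘ - 11/5*(-5)*(-1)) - 74/(51/(-50)))) = 1/(102 - (-93/(-⅘ - 11) - 74/(51*(-1/50)))) = 1/(102 - (-93/(-59/5) - 74/(-51/50))) = 1/(102 - (-93*(-5/59) - 74*(-50/51))) = 1/(102 - (465/59 + 3700/51)) = 1/(102 - 1*242015/3009) = 1/(102 - 242015/3009) = 1/(64903/3009) = 3009/64903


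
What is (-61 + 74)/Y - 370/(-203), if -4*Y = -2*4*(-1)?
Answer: -1899/406 ≈ -4.6773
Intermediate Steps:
Y = -2 (Y = -(-2*4)*(-1)/4 = -(-2)*(-1) = -1/4*8 = -2)
(-61 + 74)/Y - 370/(-203) = (-61 + 74)/(-2) - 370/(-203) = 13*(-1/2) - 370*(-1/203) = -13/2 + 370/203 = -1899/406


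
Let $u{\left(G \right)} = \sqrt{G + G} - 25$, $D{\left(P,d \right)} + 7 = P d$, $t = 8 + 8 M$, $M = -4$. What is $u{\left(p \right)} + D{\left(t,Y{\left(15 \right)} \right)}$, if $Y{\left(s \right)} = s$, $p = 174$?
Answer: $-392 + 2 \sqrt{87} \approx -373.35$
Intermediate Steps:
$t = -24$ ($t = 8 + 8 \left(-4\right) = 8 - 32 = -24$)
$D{\left(P,d \right)} = -7 + P d$
$u{\left(G \right)} = -25 + \sqrt{2} \sqrt{G}$ ($u{\left(G \right)} = \sqrt{2 G} - 25 = \sqrt{2} \sqrt{G} - 25 = -25 + \sqrt{2} \sqrt{G}$)
$u{\left(p \right)} + D{\left(t,Y{\left(15 \right)} \right)} = \left(-25 + \sqrt{2} \sqrt{174}\right) - 367 = \left(-25 + 2 \sqrt{87}\right) - 367 = -392 + 2 \sqrt{87}$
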